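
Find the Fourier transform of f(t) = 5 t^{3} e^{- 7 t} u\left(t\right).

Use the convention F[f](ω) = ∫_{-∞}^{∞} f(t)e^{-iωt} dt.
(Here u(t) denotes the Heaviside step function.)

F(ω) = \frac{30}{\left(i \omega + 7\right)^{4}}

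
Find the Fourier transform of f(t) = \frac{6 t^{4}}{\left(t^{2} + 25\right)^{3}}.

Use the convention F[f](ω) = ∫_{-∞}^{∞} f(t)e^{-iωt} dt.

F(ω) = \frac{3 \pi \left(25 \omega^{2} - 25 \left|{\omega}\right| + 3\right) e^{- 5 \left|{\omega}\right|}}{20}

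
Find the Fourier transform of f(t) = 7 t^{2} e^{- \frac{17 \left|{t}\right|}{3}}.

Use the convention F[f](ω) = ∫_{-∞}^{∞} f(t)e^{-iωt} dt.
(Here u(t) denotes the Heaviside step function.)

F(ω) = \frac{12852 \left(289 - 27 \omega^{2}\right)}{\left(9 \omega^{2} + 289\right)^{3}}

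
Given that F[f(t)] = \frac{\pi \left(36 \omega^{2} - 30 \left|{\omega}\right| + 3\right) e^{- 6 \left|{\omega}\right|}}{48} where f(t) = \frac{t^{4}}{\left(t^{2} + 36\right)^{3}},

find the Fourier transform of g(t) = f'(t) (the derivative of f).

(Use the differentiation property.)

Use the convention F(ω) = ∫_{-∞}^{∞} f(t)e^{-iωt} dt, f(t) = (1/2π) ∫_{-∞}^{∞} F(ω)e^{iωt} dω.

F[g](ω) = \frac{i \pi \omega \left(12 \omega^{2} - 10 \left|{\omega}\right| + 1\right) e^{- 6 \left|{\omega}\right|}}{16}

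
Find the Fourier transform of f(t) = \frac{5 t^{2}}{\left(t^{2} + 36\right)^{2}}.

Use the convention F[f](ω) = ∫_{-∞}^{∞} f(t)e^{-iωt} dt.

F(ω) = \frac{5 \pi \left(1 - 6 \left|{\omega}\right|\right) e^{- 6 \left|{\omega}\right|}}{12}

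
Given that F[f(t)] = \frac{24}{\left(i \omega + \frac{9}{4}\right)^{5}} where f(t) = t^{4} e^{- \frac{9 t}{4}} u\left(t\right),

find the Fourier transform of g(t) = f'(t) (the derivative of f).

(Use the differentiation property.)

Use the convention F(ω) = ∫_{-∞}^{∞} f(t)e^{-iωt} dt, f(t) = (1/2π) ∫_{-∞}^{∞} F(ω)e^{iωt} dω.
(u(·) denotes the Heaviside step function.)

F[g](ω) = \frac{24576 i \omega}{\left(4 i \omega + 9\right)^{5}}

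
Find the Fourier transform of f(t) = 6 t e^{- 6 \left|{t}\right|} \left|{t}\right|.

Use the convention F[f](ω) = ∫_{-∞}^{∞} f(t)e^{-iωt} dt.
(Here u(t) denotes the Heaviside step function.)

F(ω) = \frac{24 i \omega \left(\omega^{2} - 108\right)}{\left(\omega^{2} + 36\right)^{3}}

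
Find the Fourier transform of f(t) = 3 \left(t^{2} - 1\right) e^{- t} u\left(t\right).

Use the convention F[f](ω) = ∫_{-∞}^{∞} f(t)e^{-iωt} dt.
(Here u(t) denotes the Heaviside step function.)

F(ω) = \frac{3 \left(2 i \omega - \left(i \omega + 1\right)^{3} + 2\right)}{\left(i \omega + 1\right)^{4}}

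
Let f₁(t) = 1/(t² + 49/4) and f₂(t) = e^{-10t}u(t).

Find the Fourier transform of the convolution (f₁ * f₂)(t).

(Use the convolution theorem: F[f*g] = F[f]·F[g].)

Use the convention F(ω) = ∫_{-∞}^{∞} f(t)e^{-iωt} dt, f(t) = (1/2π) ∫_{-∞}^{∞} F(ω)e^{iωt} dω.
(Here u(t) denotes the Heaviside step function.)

F[f₁*f₂](ω) = \frac{2 \pi e^{- \frac{7 \left|{\omega}\right|}{2}}}{7 \left(i \omega + 10\right)}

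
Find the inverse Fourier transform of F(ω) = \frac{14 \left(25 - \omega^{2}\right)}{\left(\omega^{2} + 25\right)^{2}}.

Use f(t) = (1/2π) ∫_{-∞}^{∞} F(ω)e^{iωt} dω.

f(t) = 7 e^{- 5 \left|{t}\right|} \left|{t}\right|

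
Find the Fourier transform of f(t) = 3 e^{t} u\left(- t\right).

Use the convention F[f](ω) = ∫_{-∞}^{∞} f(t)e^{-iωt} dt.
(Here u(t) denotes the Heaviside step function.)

F(ω) = \frac{3 i}{\omega + i}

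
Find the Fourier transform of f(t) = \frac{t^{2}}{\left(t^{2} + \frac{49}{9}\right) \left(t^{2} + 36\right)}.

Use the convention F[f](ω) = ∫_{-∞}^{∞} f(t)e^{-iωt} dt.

F(ω) = \frac{54 \pi e^{- 6 \left|{\omega}\right|}}{275} - \frac{21 \pi e^{- \frac{7 \left|{\omega}\right|}{3}}}{275}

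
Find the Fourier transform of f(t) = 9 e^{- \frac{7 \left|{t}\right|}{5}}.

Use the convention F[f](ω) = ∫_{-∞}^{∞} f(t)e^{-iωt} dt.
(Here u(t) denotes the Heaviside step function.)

F(ω) = \frac{630}{25 \omega^{2} + 49}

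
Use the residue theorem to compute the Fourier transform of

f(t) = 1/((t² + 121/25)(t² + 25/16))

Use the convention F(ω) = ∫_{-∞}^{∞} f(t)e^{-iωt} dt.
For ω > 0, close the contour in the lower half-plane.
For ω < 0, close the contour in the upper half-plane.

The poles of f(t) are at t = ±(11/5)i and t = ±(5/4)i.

Let g(z) = f(z)e^{-iωz}; for large |z| the factor e^{-iωz} decays in the lower half-plane when ω > 0 and in the upper half-plane when ω < 0.

Case ω > 0 (lower half-plane, clockwise contour ⇒ F(ω) = -2πi·ΣRes):
  Res_{z = - \frac{11 i}{5}} g(z) = - \frac{1000 i e^{- \frac{11 \omega}{5}}}{14421}
  Res_{z = - \frac{5 i}{4}} g(z) = \frac{160 i e^{- \frac{5 \omega}{4}}}{1311}
  F(ω) = -2πi·ΣRes = \frac{320 \pi e^{- \frac{5 \omega}{4}}}{1311} - \frac{2000 \pi e^{- \frac{11 \omega}{5}}}{14421}

Case ω < 0 (upper half-plane, counterclockwise contour ⇒ F(ω) = +2πi·ΣRes):
  Res_{z = \frac{11 i}{5}} g(z) = \frac{1000 i e^{\frac{11 \omega}{5}}}{14421}
  Res_{z = \frac{5 i}{4}} g(z) = - \frac{160 i e^{\frac{5 \omega}{4}}}{1311}
  F(ω) = 2πi·ΣRes = \frac{80 \pi \left(- 25 e^{\frac{11 \omega}{5}} + 44 e^{\frac{5 \omega}{4}}\right)}{14421}

Both cases combine into a single formula in |ω|:

F(ω) = \frac{320 \pi e^{- \frac{5 \left|{\omega}\right|}{4}}}{1311} - \frac{2000 \pi e^{- \frac{11 \left|{\omega}\right|}{5}}}{14421}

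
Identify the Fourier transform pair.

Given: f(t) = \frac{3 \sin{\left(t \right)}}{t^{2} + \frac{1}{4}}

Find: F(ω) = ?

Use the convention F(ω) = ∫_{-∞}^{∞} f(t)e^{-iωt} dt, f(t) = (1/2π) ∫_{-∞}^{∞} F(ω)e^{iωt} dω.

F(ω) = 3 i \pi e^{- \frac{\left|{\omega + 1}\right|}{2}} - 3 i \pi e^{- \frac{\left|{\omega - 1}\right|}{2}}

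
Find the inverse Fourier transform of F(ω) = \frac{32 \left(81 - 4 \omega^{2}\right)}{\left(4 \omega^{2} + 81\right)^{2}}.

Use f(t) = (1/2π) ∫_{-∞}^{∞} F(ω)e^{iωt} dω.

f(t) = 4 e^{- \frac{9 \left|{t}\right|}{2}} \left|{t}\right|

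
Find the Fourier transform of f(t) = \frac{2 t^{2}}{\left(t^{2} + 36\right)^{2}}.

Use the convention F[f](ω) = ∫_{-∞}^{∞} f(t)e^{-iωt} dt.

F(ω) = \frac{\pi \left(1 - 6 \left|{\omega}\right|\right) e^{- 6 \left|{\omega}\right|}}{6}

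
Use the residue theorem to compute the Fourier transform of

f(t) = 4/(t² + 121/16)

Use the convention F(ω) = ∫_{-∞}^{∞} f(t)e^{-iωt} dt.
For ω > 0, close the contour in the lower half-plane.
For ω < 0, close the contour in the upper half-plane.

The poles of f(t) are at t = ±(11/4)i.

Let g(z) = f(z)e^{-iωz}; for large |z| the factor e^{-iωz} decays in the lower half-plane when ω > 0 and in the upper half-plane when ω < 0.

Case ω > 0 (lower half-plane, clockwise contour ⇒ F(ω) = -2πi·ΣRes):
  Res_{z = - \frac{11 i}{4}} g(z) = \frac{8 i e^{- \frac{11 \omega}{4}}}{11}
  F(ω) = -2πi·ΣRes = \frac{16 \pi e^{- \frac{11 \omega}{4}}}{11}

Case ω < 0 (upper half-plane, counterclockwise contour ⇒ F(ω) = +2πi·ΣRes):
  Res_{z = \frac{11 i}{4}} g(z) = - \frac{8 i e^{\frac{11 \omega}{4}}}{11}
  F(ω) = 2πi·ΣRes = \frac{16 \pi e^{\frac{11 \omega}{4}}}{11}

Both cases combine into a single formula in |ω|:

F(ω) = \frac{16 \pi e^{- \frac{11 \left|{\omega}\right|}{4}}}{11}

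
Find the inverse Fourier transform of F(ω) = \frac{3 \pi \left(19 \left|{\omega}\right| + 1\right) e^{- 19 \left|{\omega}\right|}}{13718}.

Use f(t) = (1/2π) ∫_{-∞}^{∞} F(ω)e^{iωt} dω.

f(t) = \frac{3}{\left(t^{2} + 361\right)^{2}}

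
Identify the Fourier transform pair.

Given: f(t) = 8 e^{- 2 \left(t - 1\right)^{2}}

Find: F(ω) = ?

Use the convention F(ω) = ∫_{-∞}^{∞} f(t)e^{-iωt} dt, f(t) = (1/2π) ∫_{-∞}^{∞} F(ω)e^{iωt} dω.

F(ω) = 4 \sqrt{2} \sqrt{\pi} e^{- \omega \left(\frac{\omega}{8} + i\right)}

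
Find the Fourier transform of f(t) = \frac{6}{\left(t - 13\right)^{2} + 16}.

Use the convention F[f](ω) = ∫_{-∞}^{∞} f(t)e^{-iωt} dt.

F(ω) = \frac{3 \pi e^{- 13 i \omega - 4 \left|{\omega}\right|}}{2}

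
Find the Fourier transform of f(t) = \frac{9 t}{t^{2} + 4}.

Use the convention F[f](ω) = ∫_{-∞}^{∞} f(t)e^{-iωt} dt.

F(ω) = - 9 i \pi e^{- 2 \left|{\omega}\right|} \operatorname{sign}{\left(\omega \right)}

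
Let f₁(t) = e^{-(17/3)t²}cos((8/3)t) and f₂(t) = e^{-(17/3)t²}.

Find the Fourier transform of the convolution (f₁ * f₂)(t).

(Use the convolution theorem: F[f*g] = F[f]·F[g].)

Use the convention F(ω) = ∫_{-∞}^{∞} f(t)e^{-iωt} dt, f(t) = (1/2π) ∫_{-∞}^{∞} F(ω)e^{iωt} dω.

F[f₁*f₂](ω) = \frac{3 \pi \left(e^{\frac{8 \omega}{17}} + 1\right) e^{- \frac{3 \omega^{2}}{34} - \frac{4 \omega}{17} - \frac{16}{51}}}{34}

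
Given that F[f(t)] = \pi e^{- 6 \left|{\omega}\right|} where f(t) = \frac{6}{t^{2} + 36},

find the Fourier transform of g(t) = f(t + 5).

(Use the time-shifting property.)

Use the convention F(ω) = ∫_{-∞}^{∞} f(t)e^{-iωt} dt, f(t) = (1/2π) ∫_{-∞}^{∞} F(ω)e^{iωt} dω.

F[g](ω) = \pi e^{5 i \omega - 6 \left|{\omega}\right|}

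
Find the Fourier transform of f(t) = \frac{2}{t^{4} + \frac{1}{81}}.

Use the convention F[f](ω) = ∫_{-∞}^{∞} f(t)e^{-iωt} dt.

F(ω) = 54 \pi e^{- \frac{\sqrt{2} \left|{\omega}\right|}{6}} \sin{\left(\frac{\sqrt{2} \left|{\omega}\right|}{6} + \frac{\pi}{4} \right)}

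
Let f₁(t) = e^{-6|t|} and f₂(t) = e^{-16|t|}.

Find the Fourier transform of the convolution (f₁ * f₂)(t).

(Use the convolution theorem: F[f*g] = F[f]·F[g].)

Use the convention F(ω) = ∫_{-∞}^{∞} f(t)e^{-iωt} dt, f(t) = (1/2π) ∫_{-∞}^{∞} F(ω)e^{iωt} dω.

F[f₁*f₂](ω) = \frac{384}{\left(\omega^{2} + 36\right) \left(\omega^{2} + 256\right)}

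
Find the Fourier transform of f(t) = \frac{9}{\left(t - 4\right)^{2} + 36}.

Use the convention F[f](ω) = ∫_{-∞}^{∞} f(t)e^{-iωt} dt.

F(ω) = \frac{3 \pi e^{- 4 i \omega - 6 \left|{\omega}\right|}}{2}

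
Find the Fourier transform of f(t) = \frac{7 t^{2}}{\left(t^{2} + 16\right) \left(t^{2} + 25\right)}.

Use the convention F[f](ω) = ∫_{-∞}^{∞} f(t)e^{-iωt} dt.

F(ω) = \frac{7 \pi \left(5 - 4 e^{\left|{\omega}\right|}\right) e^{- 5 \left|{\omega}\right|}}{9}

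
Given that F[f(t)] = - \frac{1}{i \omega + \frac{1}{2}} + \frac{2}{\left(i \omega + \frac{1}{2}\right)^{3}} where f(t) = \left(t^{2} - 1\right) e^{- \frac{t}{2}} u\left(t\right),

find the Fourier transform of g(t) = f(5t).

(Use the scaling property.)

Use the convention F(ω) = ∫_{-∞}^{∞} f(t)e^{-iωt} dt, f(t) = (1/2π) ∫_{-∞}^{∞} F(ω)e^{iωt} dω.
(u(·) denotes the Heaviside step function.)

F[g](ω) = \frac{2 \left(400 i \omega - \left(2 i \omega + 5\right)^{3} + 1000\right)}{\left(2 i \omega + 5\right)^{4}}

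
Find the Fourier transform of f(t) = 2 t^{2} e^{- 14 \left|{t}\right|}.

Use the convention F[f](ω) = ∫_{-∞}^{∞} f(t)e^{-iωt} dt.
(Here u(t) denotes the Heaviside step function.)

F(ω) = \frac{112 \left(196 - 3 \omega^{2}\right)}{\left(\omega^{2} + 196\right)^{3}}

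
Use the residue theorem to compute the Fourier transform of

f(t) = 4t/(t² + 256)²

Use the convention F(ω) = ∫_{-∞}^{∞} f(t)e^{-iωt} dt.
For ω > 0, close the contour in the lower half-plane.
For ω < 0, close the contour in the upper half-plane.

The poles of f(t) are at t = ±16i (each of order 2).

Let g(z) = f(z)e^{-iωz}; for large |z| the factor e^{-iωz} decays in the lower half-plane when ω > 0 and in the upper half-plane when ω < 0.

Case ω > 0 (lower half-plane, clockwise contour ⇒ F(ω) = -2πi·ΣRes):
  Res_{z = - 16 i} g(z) = \frac{\omega e^{- 16 \omega}}{16} (pole of order 2)
  F(ω) = -2πi·ΣRes = - \frac{i \pi \omega e^{- 16 \omega}}{8}

Case ω < 0 (upper half-plane, counterclockwise contour ⇒ F(ω) = +2πi·ΣRes):
  Res_{z = 16 i} g(z) = - \frac{\omega e^{16 \omega}}{16} (pole of order 2)
  F(ω) = 2πi·ΣRes = - \frac{i \pi \omega e^{16 \omega}}{8}

Both cases combine into a single formula in |ω|:

F(ω) = - \frac{i \pi \omega e^{- 16 \left|{\omega}\right|}}{8}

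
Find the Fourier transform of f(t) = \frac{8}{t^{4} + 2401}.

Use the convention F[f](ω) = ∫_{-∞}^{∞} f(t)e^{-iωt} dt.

F(ω) = \frac{8 \pi e^{- \frac{7 \sqrt{2} \left|{\omega}\right|}{2}} \sin{\left(\frac{7 \sqrt{2} \left|{\omega}\right|}{2} + \frac{\pi}{4} \right)}}{343}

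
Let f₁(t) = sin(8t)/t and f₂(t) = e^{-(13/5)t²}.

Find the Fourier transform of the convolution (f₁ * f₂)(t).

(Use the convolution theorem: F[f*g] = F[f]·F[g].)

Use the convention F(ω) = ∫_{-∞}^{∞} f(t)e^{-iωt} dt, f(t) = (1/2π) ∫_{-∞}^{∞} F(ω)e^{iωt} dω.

F[f₁*f₂](ω) = \begin{cases} \frac{\sqrt{65} \pi^{\frac{3}{2}} e^{- \frac{5 \omega^{2}}{52}}}{13} & \text{for}\: \omega > -8 \wedge \omega < 8 \\0 & \text{otherwise} \end{cases}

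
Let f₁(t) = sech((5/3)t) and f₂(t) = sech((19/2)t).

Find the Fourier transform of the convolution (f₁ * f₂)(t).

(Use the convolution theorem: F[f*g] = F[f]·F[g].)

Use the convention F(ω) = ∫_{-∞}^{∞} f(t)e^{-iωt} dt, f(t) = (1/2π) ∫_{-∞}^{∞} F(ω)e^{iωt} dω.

F[f₁*f₂](ω) = \frac{6 \pi^{2}}{95 \cosh{\left(\frac{\pi \omega}{19} \right)} \cosh{\left(\frac{3 \pi \omega}{10} \right)}}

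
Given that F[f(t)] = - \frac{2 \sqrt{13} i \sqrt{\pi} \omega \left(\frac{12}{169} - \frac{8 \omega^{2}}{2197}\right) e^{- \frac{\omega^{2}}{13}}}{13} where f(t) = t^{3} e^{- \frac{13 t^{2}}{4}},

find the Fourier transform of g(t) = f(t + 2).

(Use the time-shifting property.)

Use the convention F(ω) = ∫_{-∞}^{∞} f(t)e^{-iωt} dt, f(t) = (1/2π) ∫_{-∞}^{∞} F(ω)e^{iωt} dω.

F[g](ω) = \frac{8 \sqrt{13} i \sqrt{\pi} \omega \left(2 \omega^{2} - 39\right) e^{\frac{\omega \left(- \omega + 26 i\right)}{13}}}{28561}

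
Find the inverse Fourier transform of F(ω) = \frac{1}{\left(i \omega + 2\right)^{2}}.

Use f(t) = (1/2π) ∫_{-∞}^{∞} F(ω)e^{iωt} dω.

f(t) = t e^{- 2 t} u\left(t\right)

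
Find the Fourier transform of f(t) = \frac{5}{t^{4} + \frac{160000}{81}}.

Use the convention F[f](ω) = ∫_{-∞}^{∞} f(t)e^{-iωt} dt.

F(ω) = \frac{27 \pi e^{- \frac{10 \sqrt{2} \left|{\omega}\right|}{3}} \sin{\left(\frac{10 \sqrt{2} \left|{\omega}\right|}{3} + \frac{\pi}{4} \right)}}{1600}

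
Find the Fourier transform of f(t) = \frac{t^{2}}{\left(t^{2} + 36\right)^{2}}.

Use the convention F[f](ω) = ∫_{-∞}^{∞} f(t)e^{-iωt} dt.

F(ω) = \frac{\pi \left(1 - 6 \left|{\omega}\right|\right) e^{- 6 \left|{\omega}\right|}}{12}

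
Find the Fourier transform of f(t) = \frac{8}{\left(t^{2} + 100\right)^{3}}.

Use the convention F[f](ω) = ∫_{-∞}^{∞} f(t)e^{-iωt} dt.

F(ω) = \frac{\pi \left(100 \omega^{2} + 30 \left|{\omega}\right| + 3\right) e^{- 10 \left|{\omega}\right|}}{100000}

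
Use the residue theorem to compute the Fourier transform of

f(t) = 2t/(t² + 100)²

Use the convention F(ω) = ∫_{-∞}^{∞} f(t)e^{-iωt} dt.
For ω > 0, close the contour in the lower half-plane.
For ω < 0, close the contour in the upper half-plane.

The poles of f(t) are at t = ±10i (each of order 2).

Let g(z) = f(z)e^{-iωz}; for large |z| the factor e^{-iωz} decays in the lower half-plane when ω > 0 and in the upper half-plane when ω < 0.

Case ω > 0 (lower half-plane, clockwise contour ⇒ F(ω) = -2πi·ΣRes):
  Res_{z = - 10 i} g(z) = \frac{\omega e^{- 10 \omega}}{20} (pole of order 2)
  F(ω) = -2πi·ΣRes = - \frac{i \pi \omega e^{- 10 \omega}}{10}

Case ω < 0 (upper half-plane, counterclockwise contour ⇒ F(ω) = +2πi·ΣRes):
  Res_{z = 10 i} g(z) = - \frac{\omega e^{10 \omega}}{20} (pole of order 2)
  F(ω) = 2πi·ΣRes = - \frac{i \pi \omega e^{10 \omega}}{10}

Both cases combine into a single formula in |ω|:

F(ω) = - \frac{i \pi \omega e^{- 10 \left|{\omega}\right|}}{10}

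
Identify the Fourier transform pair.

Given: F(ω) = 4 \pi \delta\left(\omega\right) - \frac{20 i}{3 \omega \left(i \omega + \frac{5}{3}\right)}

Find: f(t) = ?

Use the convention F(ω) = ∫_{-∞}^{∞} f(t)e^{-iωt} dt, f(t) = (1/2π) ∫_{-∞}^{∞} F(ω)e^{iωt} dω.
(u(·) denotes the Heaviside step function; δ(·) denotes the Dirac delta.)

f(t) = 4 \left(1 - e^{- \frac{5 t}{3}}\right) u\left(t\right)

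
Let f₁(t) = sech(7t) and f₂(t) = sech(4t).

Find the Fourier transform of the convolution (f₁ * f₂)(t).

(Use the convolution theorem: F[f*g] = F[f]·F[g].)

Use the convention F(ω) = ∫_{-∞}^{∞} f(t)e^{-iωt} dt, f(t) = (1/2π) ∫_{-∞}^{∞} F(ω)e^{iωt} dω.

F[f₁*f₂](ω) = \frac{\pi^{2}}{28 \cosh{\left(\frac{\pi \omega}{14} \right)} \cosh{\left(\frac{\pi \omega}{8} \right)}}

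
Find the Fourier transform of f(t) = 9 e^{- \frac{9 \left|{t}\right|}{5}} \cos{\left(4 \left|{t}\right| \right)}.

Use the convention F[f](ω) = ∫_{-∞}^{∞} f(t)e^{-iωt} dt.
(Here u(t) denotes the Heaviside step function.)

F(ω) = \frac{810 \left(25 \omega^{2} + 481\right)}{625 \omega^{4} - 15950 \omega^{2} + 231361}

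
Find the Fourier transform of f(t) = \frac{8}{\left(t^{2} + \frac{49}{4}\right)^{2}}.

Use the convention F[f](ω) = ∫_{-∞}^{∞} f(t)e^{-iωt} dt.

F(ω) = \frac{16 \pi \left(7 \left|{\omega}\right| + 2\right) e^{- \frac{7 \left|{\omega}\right|}{2}}}{343}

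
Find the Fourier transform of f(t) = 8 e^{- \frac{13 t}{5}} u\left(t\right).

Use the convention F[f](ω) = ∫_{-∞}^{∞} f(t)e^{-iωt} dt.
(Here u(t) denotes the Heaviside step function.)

F(ω) = \frac{40}{5 i \omega + 13}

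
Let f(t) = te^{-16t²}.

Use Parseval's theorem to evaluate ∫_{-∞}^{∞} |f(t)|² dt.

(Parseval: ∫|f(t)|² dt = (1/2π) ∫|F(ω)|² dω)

∫|f(t)|² dt = \frac{\sqrt{2} \sqrt{\pi}}{512}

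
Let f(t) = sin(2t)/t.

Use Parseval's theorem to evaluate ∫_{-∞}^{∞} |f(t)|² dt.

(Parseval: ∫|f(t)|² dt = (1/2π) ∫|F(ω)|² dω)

∫|f(t)|² dt = 2 \pi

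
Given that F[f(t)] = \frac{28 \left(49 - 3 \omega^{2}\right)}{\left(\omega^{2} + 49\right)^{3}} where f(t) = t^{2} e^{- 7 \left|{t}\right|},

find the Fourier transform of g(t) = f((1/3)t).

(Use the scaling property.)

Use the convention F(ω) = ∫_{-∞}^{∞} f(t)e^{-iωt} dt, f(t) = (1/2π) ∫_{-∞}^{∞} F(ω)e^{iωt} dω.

F[g](ω) = \frac{84 \left(49 - 27 \omega^{2}\right)}{\left(9 \omega^{2} + 49\right)^{3}}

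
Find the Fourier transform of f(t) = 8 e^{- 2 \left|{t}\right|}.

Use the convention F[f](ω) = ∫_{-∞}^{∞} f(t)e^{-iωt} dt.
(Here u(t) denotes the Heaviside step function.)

F(ω) = \frac{32}{\omega^{2} + 4}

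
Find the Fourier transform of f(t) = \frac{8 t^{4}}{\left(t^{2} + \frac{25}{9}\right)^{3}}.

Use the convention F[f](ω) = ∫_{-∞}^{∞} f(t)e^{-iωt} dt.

F(ω) = \frac{\pi \left(25 \omega^{2} - 75 \left|{\omega}\right| + 27\right) e^{- \frac{5 \left|{\omega}\right|}{3}}}{15}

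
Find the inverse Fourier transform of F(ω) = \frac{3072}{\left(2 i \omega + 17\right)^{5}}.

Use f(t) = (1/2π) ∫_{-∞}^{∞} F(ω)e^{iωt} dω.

f(t) = 4 t^{4} e^{- \frac{17 t}{2}} u\left(t\right)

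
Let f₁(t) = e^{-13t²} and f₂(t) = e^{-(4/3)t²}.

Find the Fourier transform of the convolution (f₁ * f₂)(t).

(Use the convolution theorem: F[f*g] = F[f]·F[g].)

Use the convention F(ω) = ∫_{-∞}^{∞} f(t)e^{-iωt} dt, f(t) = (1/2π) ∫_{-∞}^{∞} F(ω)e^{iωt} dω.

F[f₁*f₂](ω) = \frac{\sqrt{39} \pi e^{- \frac{43 \omega^{2}}{208}}}{26}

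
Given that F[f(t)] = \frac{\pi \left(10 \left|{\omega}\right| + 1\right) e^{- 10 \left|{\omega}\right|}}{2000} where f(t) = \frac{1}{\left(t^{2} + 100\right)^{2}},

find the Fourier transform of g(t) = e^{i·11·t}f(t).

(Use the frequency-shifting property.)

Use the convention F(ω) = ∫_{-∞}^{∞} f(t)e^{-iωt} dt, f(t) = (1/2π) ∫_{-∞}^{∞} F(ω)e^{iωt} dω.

F[g](ω) = \frac{\pi \left(10 \left|{\omega - 11}\right| + 1\right) e^{- 10 \left|{\omega - 11}\right|}}{2000}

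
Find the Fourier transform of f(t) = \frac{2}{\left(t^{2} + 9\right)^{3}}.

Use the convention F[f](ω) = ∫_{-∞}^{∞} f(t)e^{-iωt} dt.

F(ω) = \frac{\pi \left(3 \omega^{2} + 3 \left|{\omega}\right| + 1\right) e^{- 3 \left|{\omega}\right|}}{324}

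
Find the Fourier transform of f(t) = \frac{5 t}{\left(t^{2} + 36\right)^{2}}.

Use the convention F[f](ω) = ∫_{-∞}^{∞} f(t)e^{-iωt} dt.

F(ω) = - \frac{5 i \pi \omega e^{- 6 \left|{\omega}\right|}}{12}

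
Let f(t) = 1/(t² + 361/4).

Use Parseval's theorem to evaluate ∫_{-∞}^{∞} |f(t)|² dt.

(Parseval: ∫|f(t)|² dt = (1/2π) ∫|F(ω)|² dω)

∫|f(t)|² dt = \frac{4 \pi}{6859}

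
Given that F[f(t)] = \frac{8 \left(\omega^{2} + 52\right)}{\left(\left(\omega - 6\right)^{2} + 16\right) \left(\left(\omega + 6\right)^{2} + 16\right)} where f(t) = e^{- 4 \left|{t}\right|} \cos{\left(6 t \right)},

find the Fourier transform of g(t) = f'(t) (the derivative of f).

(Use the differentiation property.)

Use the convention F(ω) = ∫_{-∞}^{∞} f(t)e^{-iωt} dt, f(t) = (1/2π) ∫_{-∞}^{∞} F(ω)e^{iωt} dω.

F[g](ω) = \frac{8 i \omega \left(\omega^{2} + 52\right)}{\omega^{4} - 40 \omega^{2} + 2704}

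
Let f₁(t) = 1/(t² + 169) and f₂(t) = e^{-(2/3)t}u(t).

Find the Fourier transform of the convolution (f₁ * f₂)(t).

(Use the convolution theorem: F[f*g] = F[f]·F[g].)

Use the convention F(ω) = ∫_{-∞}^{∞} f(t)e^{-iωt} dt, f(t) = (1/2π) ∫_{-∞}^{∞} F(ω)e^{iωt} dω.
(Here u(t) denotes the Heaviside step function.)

F[f₁*f₂](ω) = \frac{3 \pi e^{- 13 \left|{\omega}\right|}}{13 \left(3 i \omega + 2\right)}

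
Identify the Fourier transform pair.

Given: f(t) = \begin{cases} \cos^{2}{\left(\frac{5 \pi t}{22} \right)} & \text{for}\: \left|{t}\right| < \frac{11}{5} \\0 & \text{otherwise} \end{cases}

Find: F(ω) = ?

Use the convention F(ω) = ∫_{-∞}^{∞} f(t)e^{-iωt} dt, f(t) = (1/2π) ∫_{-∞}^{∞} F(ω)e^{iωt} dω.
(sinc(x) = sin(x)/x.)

F(ω) = - \frac{55 \pi^{2} \operatorname{sinc}{\left(\frac{11 \omega}{5} \right)}}{121 \omega^{2} - 25 \pi^{2}}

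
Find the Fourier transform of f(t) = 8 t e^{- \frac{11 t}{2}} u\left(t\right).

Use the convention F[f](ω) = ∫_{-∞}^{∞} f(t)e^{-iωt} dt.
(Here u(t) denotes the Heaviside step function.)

F(ω) = \frac{32}{\left(2 i \omega + 11\right)^{2}}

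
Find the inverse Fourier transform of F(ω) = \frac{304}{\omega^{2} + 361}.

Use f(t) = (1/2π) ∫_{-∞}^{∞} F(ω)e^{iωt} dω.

f(t) = 8 e^{- 19 \left|{t}\right|}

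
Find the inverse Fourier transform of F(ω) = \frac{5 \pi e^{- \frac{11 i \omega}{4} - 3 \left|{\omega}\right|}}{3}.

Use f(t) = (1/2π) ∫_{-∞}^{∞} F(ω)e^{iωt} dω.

f(t) = \frac{5}{\left(t - \frac{11}{4}\right)^{2} + 9}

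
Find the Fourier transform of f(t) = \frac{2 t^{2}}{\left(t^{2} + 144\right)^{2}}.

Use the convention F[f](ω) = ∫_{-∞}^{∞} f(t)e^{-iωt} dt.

F(ω) = \frac{\pi \left(1 - 12 \left|{\omega}\right|\right) e^{- 12 \left|{\omega}\right|}}{12}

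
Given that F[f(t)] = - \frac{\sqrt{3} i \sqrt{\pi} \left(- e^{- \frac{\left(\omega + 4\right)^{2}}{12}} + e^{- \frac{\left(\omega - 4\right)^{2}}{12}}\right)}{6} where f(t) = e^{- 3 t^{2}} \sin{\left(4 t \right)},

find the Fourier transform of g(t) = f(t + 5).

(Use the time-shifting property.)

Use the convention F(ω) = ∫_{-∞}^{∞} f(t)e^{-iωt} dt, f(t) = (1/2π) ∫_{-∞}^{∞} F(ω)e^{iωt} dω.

F[g](ω) = \frac{\sqrt{3} i \sqrt{\pi} \left(1 - e^{\frac{4 \omega}{3}}\right) e^{- \frac{\omega^{2}}{12} - \frac{2 \omega}{3} + 5 i \omega - \frac{4}{3}}}{6}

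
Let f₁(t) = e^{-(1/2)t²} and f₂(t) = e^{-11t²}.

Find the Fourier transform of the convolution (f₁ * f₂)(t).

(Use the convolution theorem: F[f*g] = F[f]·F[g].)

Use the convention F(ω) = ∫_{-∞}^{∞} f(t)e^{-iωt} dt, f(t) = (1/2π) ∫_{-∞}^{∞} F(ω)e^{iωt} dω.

F[f₁*f₂](ω) = \frac{\sqrt{22} \pi e^{- \frac{23 \omega^{2}}{44}}}{11}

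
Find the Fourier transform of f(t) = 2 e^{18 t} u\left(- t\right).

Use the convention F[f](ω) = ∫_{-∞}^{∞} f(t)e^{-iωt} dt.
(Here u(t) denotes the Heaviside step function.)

F(ω) = - \frac{2}{i \omega - 18}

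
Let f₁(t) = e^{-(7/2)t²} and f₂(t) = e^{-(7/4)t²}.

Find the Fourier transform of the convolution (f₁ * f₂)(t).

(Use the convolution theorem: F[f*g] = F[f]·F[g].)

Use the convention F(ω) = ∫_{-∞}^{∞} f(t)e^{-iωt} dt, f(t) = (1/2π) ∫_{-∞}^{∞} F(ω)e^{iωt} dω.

F[f₁*f₂](ω) = \frac{2 \sqrt{2} \pi e^{- \frac{3 \omega^{2}}{14}}}{7}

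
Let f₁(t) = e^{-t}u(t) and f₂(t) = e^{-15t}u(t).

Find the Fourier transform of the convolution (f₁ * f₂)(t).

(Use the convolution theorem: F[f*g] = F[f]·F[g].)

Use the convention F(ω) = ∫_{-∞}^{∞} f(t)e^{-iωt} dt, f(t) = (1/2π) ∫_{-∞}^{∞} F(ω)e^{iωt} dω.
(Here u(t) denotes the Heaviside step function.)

F[f₁*f₂](ω) = \frac{1}{\left(i \omega + 1\right) \left(i \omega + 15\right)}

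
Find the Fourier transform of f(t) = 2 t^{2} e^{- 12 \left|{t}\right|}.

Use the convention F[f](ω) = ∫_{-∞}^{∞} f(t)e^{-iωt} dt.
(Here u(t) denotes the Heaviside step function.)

F(ω) = \frac{288 \left(48 - \omega^{2}\right)}{\left(\omega^{2} + 144\right)^{3}}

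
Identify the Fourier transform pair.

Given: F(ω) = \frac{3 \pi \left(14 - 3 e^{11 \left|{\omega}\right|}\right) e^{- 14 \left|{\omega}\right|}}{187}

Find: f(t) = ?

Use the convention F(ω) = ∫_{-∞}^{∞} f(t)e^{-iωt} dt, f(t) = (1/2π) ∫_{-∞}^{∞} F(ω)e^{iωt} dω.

f(t) = \frac{3 t^{2}}{\left(t^{2} + 9\right) \left(t^{2} + 196\right)}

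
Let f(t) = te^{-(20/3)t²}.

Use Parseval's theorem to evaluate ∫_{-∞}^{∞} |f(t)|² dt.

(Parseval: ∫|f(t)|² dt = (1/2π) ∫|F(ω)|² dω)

∫|f(t)|² dt = \frac{3 \sqrt{30} \sqrt{\pi}}{1600}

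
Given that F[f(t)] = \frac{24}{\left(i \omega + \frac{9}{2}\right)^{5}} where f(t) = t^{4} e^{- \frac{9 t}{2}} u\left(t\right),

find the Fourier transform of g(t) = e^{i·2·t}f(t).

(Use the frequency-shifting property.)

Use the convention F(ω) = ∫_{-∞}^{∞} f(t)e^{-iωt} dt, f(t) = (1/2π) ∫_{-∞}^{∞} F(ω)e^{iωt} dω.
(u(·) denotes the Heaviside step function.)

F[g](ω) = \frac{768}{\left(2 i \left(\omega - 2\right) + 9\right)^{5}}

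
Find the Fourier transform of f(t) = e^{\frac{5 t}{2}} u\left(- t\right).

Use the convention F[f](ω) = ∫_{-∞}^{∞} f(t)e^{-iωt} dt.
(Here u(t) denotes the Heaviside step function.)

F(ω) = - \frac{2}{2 i \omega - 5}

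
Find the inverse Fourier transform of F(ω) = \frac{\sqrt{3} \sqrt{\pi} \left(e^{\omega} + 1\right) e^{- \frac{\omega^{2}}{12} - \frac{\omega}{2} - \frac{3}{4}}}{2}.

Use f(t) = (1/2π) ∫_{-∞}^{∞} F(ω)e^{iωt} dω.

f(t) = 3 e^{- 3 t^{2}} \cos{\left(3 t \right)}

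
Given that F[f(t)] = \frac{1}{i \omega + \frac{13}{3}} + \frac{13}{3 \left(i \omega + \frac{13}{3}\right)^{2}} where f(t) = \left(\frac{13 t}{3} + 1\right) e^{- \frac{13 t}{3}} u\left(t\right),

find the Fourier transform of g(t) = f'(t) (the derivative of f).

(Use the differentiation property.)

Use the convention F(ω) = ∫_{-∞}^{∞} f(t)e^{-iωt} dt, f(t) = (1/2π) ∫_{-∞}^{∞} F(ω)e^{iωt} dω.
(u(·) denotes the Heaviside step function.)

F[g](ω) = \frac{3 \omega \left(3 \omega - 26 i\right)}{9 \omega^{2} - 78 i \omega - 169}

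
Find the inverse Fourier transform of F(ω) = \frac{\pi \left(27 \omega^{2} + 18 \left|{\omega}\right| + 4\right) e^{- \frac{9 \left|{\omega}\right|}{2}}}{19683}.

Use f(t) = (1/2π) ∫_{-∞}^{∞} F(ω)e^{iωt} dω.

f(t) = \frac{1}{\left(t^{2} + \frac{81}{4}\right)^{3}}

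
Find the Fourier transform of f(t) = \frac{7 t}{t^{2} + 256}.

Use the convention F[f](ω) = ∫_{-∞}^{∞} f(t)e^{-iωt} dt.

F(ω) = - 7 i \pi e^{- 16 \left|{\omega}\right|} \operatorname{sign}{\left(\omega \right)}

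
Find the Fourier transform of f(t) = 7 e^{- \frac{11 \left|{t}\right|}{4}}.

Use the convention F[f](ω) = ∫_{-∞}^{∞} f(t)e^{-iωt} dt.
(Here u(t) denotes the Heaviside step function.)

F(ω) = \frac{616}{16 \omega^{2} + 121}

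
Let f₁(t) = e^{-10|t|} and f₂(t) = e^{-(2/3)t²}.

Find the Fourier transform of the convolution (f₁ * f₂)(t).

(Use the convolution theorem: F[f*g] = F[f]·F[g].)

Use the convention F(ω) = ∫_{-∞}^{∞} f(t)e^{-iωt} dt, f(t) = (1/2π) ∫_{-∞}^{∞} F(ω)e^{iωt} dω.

F[f₁*f₂](ω) = \frac{10 \sqrt{6} \sqrt{\pi} e^{- \frac{3 \omega^{2}}{8}}}{\omega^{2} + 100}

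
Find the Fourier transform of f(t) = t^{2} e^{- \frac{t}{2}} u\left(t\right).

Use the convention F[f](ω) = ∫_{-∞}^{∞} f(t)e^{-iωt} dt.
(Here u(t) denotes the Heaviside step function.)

F(ω) = \frac{16}{\left(2 i \omega + 1\right)^{3}}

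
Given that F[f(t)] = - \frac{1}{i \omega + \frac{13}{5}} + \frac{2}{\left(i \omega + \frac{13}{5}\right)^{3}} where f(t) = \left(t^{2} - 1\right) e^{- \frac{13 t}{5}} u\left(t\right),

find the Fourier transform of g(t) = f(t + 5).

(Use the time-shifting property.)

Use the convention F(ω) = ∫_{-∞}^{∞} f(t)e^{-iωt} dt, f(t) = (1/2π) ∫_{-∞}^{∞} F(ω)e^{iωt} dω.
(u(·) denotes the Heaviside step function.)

F[g](ω) = \frac{5 \left(250 i \omega - \left(5 i \omega + 13\right)^{3} + 650\right) e^{5 i \omega}}{\left(5 i \omega + 13\right)^{4}}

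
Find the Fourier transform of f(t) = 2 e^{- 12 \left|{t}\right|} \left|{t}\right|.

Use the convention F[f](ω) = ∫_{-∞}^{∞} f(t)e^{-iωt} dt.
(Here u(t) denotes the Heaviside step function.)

F(ω) = \frac{4 \left(144 - \omega^{2}\right)}{\left(\omega^{2} + 144\right)^{2}}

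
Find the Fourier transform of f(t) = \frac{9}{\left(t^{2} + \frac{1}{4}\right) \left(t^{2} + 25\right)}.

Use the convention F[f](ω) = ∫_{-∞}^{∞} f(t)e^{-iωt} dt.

F(ω) = - \frac{4 \pi e^{- 5 \left|{\omega}\right|}}{55} + \frac{8 \pi e^{- \frac{\left|{\omega}\right|}{2}}}{11}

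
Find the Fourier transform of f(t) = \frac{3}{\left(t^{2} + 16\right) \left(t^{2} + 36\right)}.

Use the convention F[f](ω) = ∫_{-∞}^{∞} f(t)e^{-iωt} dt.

F(ω) = \frac{\pi \left(3 e^{2 \left|{\omega}\right|} - 2\right) e^{- 6 \left|{\omega}\right|}}{80}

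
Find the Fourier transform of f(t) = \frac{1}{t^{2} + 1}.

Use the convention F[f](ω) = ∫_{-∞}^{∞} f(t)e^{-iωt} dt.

F(ω) = \pi e^{- \left|{\omega}\right|}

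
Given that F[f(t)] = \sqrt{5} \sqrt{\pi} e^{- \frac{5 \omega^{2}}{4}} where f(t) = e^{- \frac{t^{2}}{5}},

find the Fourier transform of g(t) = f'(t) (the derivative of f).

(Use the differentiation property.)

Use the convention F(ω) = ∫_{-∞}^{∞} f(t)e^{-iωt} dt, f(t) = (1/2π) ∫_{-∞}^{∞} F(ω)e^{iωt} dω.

F[g](ω) = \sqrt{5} i \sqrt{\pi} \omega e^{- \frac{5 \omega^{2}}{4}}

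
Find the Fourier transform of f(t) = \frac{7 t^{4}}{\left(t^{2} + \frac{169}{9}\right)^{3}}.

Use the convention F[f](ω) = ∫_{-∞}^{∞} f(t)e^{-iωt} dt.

F(ω) = \frac{7 \pi \left(169 \omega^{2} - 195 \left|{\omega}\right| + 27\right) e^{- \frac{13 \left|{\omega}\right|}{3}}}{312}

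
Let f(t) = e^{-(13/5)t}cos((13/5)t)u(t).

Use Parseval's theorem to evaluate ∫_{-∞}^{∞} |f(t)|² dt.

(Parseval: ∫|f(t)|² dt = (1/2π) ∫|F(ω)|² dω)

∫|f(t)|² dt = \frac{15}{104}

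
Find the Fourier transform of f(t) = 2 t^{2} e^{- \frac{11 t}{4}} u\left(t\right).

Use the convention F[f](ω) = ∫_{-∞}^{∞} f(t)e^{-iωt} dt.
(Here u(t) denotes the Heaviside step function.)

F(ω) = \frac{256}{\left(4 i \omega + 11\right)^{3}}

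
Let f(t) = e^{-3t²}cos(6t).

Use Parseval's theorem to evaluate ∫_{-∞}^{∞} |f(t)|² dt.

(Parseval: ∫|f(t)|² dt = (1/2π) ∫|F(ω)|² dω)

∫|f(t)|² dt = \frac{\sqrt{6} \sqrt{\pi} \left(1 + e^{6}\right)}{12 e^{6}}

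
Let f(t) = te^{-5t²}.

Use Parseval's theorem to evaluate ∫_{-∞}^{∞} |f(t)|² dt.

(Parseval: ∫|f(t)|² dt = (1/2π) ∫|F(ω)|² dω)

∫|f(t)|² dt = \frac{\sqrt{10} \sqrt{\pi}}{200}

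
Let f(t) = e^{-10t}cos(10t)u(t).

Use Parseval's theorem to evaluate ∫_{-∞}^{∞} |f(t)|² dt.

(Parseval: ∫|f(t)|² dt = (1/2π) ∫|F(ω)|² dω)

∫|f(t)|² dt = \frac{3}{80}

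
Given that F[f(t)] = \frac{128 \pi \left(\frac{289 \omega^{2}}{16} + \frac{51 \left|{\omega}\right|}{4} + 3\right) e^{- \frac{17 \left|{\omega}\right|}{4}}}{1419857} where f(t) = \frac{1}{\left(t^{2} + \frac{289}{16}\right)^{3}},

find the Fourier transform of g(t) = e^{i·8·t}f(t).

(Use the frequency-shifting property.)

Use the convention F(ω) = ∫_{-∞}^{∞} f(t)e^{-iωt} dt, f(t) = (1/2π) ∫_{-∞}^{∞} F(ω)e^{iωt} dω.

F[g](ω) = \frac{8 \pi \left(289 \left(\omega - 8\right)^{2} + 204 \left|{\omega - 8}\right| + 48\right) e^{- \frac{17 \left|{\omega - 8}\right|}{4}}}{1419857}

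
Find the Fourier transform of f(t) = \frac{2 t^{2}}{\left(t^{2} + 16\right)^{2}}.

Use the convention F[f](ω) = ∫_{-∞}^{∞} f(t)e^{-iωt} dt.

F(ω) = \frac{\pi \left(1 - 4 \left|{\omega}\right|\right) e^{- 4 \left|{\omega}\right|}}{4}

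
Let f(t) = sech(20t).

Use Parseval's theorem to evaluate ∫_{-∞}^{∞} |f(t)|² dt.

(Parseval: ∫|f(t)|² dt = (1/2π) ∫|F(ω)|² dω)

∫|f(t)|² dt = \frac{1}{10}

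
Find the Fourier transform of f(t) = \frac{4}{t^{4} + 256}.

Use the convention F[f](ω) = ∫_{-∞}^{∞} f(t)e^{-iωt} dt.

F(ω) = \frac{\pi e^{- 2 \sqrt{2} \left|{\omega}\right|} \sin{\left(2 \sqrt{2} \left|{\omega}\right| + \frac{\pi}{4} \right)}}{16}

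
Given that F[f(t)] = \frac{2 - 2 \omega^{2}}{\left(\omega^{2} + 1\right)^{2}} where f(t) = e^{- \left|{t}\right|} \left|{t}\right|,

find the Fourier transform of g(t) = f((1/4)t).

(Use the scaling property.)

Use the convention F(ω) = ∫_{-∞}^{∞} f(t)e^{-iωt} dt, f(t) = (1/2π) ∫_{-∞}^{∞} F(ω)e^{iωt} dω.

F[g](ω) = \frac{8 \left(1 - 16 \omega^{2}\right)}{\left(16 \omega^{2} + 1\right)^{2}}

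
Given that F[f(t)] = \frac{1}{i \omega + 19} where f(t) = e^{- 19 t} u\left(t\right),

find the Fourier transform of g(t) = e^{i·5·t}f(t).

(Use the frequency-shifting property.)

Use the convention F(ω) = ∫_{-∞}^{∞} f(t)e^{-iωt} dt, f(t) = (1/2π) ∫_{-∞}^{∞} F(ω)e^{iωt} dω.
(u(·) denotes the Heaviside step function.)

F[g](ω) = \frac{1}{i \left(\omega - 5\right) + 19}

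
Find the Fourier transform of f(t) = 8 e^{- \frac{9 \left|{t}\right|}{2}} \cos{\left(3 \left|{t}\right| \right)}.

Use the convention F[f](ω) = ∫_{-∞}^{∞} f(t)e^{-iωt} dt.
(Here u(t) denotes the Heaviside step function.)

F(ω) = \frac{288 \left(4 \omega^{2} + 117\right)}{16 \omega^{4} + 360 \omega^{2} + 13689}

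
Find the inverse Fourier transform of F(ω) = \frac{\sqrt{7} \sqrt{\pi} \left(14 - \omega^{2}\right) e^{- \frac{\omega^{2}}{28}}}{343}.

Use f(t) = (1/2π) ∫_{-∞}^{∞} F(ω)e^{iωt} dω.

f(t) = 4 t^{2} e^{- 7 t^{2}}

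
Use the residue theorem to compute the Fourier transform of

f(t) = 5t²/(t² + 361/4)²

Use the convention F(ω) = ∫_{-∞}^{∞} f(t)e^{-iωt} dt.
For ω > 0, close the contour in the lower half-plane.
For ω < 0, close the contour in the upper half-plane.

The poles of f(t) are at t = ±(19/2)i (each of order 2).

Let g(z) = f(z)e^{-iωz}; for large |z| the factor e^{-iωz} decays in the lower half-plane when ω > 0 and in the upper half-plane when ω < 0.

Case ω > 0 (lower half-plane, clockwise contour ⇒ F(ω) = -2πi·ΣRes):
  Res_{z = - \frac{19 i}{2}} g(z) = \frac{5 i \left(2 - 19 \omega\right) e^{- \frac{19 \omega}{2}}}{76} (pole of order 2)
  F(ω) = -2πi·ΣRes = \frac{5 \pi \left(2 - 19 \omega\right) e^{- \frac{19 \omega}{2}}}{38}

Case ω < 0 (upper half-plane, counterclockwise contour ⇒ F(ω) = +2πi·ΣRes):
  Res_{z = \frac{19 i}{2}} g(z) = \frac{5 i \left(- 19 \omega - 2\right) e^{\frac{19 \omega}{2}}}{76} (pole of order 2)
  F(ω) = 2πi·ΣRes = \frac{5 \pi \left(19 \omega + 2\right) e^{\frac{19 \omega}{2}}}{38}

Both cases combine into a single formula in |ω|:

F(ω) = \frac{5 \pi \left(2 - 19 \left|{\omega}\right|\right) e^{- \frac{19 \left|{\omega}\right|}{2}}}{38}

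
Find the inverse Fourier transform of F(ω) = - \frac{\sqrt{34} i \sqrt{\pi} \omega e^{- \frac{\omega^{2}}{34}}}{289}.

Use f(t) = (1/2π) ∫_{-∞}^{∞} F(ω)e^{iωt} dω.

f(t) = t e^{- \frac{17 t^{2}}{2}}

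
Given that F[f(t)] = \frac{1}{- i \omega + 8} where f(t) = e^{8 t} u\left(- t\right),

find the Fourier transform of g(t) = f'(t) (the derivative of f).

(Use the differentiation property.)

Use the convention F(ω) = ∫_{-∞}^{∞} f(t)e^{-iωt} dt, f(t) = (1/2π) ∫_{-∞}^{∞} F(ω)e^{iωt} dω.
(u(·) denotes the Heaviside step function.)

F[g](ω) = - \frac{\omega}{\omega + 8 i}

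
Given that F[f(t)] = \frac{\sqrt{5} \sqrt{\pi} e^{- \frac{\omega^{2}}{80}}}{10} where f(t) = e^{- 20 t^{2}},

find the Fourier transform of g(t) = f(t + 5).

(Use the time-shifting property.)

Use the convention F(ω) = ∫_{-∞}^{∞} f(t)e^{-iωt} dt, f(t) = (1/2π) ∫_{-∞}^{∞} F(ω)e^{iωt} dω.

F[g](ω) = \frac{\sqrt{5} \sqrt{\pi} e^{\frac{\omega \left(- \omega + 400 i\right)}{80}}}{10}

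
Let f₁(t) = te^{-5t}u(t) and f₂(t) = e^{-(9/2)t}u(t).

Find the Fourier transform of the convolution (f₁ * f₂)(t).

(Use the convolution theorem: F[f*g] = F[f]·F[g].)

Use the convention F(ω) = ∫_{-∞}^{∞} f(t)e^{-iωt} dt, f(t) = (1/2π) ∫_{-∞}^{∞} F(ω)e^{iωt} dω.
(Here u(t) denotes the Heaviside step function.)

F[f₁*f₂](ω) = \frac{2}{\left(i \omega + 5\right)^{2} \left(2 i \omega + 9\right)}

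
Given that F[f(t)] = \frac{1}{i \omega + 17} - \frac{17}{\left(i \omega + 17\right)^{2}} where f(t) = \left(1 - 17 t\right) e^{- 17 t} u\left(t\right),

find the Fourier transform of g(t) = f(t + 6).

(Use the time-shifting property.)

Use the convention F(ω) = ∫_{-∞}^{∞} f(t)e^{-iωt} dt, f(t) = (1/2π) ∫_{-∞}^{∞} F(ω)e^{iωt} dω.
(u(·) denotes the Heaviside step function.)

F[g](ω) = \frac{i \omega e^{6 i \omega}}{- \omega^{2} + 34 i \omega + 289}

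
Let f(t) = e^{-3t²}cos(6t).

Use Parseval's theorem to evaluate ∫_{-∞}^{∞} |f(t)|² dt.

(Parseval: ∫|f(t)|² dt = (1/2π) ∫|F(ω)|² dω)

∫|f(t)|² dt = \frac{\sqrt{6} \sqrt{\pi} \left(1 + e^{6}\right)}{12 e^{6}}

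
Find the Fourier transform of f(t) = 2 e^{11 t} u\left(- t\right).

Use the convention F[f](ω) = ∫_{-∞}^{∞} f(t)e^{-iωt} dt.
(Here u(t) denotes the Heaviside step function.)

F(ω) = - \frac{2}{i \omega - 11}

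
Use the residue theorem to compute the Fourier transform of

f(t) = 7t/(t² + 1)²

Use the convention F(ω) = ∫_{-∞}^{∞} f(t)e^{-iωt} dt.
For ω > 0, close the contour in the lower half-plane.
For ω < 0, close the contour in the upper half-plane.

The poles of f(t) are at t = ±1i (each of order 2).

Let g(z) = f(z)e^{-iωz}; for large |z| the factor e^{-iωz} decays in the lower half-plane when ω > 0 and in the upper half-plane when ω < 0.

Case ω > 0 (lower half-plane, clockwise contour ⇒ F(ω) = -2πi·ΣRes):
  Res_{z = - i} g(z) = \frac{7 \omega e^{- \omega}}{4} (pole of order 2)
  F(ω) = -2πi·ΣRes = - \frac{7 i \pi \omega e^{- \omega}}{2}

Case ω < 0 (upper half-plane, counterclockwise contour ⇒ F(ω) = +2πi·ΣRes):
  Res_{z = i} g(z) = - \frac{7 \omega e^{\omega}}{4} (pole of order 2)
  F(ω) = 2πi·ΣRes = - \frac{7 i \pi \omega e^{\omega}}{2}

Both cases combine into a single formula in |ω|:

F(ω) = - \frac{7 i \pi \omega e^{- \left|{\omega}\right|}}{2}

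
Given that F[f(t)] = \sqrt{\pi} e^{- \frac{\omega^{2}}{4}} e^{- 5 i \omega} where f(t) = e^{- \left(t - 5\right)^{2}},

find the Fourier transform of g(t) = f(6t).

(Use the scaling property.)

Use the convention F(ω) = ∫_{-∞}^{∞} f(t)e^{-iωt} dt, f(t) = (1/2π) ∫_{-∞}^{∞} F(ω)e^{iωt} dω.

F[g](ω) = \frac{\sqrt{\pi} e^{- \frac{\omega \left(\omega + 120 i\right)}{144}}}{6}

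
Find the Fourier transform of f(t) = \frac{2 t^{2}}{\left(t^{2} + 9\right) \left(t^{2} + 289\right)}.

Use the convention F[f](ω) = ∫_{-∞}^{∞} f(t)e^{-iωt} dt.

F(ω) = \frac{\pi \left(17 - 3 e^{14 \left|{\omega}\right|}\right) e^{- 17 \left|{\omega}\right|}}{140}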